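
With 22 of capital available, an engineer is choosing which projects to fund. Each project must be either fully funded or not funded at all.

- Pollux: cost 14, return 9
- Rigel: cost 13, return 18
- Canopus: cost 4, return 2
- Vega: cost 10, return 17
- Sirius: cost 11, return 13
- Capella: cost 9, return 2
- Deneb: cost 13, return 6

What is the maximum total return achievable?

30

Treat it as a binary knapsack problem.
Rigel + Canopus: cost 13 + 4 = 17 ≤ 22, return 18 + 2 = 20.
Rigel + Capella: cost 13 + 9 = 22 ≤ 22, return 18 + 2 = 20.
Vega + Sirius: cost 10 + 11 = 21 ≤ 22, return 17 + 13 = 30.
Best is Vega and Sirius with total return 30.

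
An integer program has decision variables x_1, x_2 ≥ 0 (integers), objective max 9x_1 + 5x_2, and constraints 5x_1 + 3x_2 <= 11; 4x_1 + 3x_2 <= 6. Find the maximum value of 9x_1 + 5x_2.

10

The continuous relaxation peaks at (1.5, 0) with value 13.50; rounding to a feasible lattice point costs some objective.
(x_1,x_2)=(0,2): 5·0+3·2=6≤11, 4·0+3·2=6≤6, objective 10.
(x_1,x_2)=(1,0): 5·1+3·0=5≤11, 4·1+3·0=4≤6, objective 9.
Maximum is 10 at (x_1,x_2)=(0,2).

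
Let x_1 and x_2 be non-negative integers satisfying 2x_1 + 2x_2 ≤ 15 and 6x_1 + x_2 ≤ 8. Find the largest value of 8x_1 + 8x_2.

56

The continuous relaxation peaks at (0, 7.5) with value 60.00; rounding to a feasible lattice point costs some objective.
(x_1,x_2)=(0,7): 2·0+2·7=14≤15, 6·0+1·7=7≤8, objective 56.
(x_1,x_2)=(0,6): 2·0+2·6=12≤15, 6·0+1·6=6≤8, objective 48.
The best lattice point is (0,7), giving 56.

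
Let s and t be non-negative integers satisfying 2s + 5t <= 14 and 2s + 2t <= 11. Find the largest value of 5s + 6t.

The continuous relaxation peaks at (4.5, 1) with value 28.50; rounding to a feasible lattice point costs some objective.
(s,t)=(4,1): 2·4+5·1=13≤14, 2·4+2·1=10≤11, objective 26.
(s,t)=(5,0): 2·5+5·0=10≤14, 2·5+2·0=10≤11, objective 25.
(s,t)=(3,1): 2·3+5·1=11≤14, 2·3+2·1=8≤11, objective 21.
Maximum is 26 at (s,t)=(4,1).

26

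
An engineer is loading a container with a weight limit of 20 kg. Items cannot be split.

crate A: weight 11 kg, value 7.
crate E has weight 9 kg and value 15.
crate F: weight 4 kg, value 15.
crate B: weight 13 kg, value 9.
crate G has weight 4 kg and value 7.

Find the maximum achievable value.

Allowing fractional choices, the relaxed optimum would be about 39.1, but items are indivisible.
crate E + crate F + crate G: weight 9 + 4 + 4 = 17 ≤ 20, value 15 + 15 + 7 = 37.
crate A + crate F + crate G: weight 11 + 4 + 4 = 19 ≤ 20, value 7 + 15 + 7 = 29.
crate E + crate F: weight 9 + 4 = 13 ≤ 20, value 15 + 15 = 30.
Best is crate E, crate F, and crate G with total value 37.

37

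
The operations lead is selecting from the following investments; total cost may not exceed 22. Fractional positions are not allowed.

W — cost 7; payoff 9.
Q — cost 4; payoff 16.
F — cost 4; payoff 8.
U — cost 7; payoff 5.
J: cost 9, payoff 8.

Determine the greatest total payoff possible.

38

W + Q + F: cost 7 + 4 + 4 = 15 ≤ 22, payoff 9 + 16 + 8 = 33.
W + Q + F + U: cost 7 + 4 + 4 + 7 = 22 ≤ 22, payoff 9 + 16 + 8 + 5 = 38.
Best is W, Q, F, and U with total payoff 38.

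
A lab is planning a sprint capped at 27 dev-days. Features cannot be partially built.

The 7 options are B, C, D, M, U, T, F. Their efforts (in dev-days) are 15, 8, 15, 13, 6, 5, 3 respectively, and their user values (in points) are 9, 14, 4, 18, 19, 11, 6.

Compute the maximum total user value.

54

This is an integer program with binary decision variables.
Allowing fractional choices, the relaxed optimum would be about 56.9, but features are indivisible.
M + U + T + F: effort 13 + 6 + 5 + 3 = 27 ≤ 27, user value 18 + 19 + 11 + 6 = 54.
C + U + T + F: effort 8 + 6 + 5 + 3 = 22 ≤ 27, user value 14 + 19 + 11 + 6 = 50.
C + M + U: effort 8 + 13 + 6 = 27 ≤ 27, user value 14 + 18 + 19 = 51.
Best is M, U, T, and F with total user value 54.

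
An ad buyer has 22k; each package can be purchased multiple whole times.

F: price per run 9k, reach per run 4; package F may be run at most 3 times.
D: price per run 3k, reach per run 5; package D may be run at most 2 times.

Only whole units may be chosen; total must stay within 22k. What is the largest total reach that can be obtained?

This is a bounded integer knapsack.
D has the best ratio (5/3); taking only D gives at most 2×5 = 10 (stopped by the supply cap of 2).
Mixing does better — 1×F and 2×D: price 15 ≤ 22, reach 1·4 + 2·5 = 14.

14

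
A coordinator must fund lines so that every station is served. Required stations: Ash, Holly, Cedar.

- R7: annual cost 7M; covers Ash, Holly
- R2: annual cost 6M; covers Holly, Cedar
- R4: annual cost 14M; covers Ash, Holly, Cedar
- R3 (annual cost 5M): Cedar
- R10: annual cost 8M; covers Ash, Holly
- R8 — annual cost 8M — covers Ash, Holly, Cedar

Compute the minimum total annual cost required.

8

R8 alone covers Ash, Holly, Cedar — every station.
Total annual cost: 8.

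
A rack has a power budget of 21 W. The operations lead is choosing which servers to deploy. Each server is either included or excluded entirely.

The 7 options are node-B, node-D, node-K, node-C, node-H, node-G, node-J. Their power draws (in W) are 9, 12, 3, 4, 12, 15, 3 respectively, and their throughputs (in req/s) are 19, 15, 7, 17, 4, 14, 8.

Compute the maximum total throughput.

node-B + node-K + node-C + node-J: power draw 9 + 3 + 4 + 3 = 19 ≤ 21, throughput 19 + 7 + 17 + 8 = 51.
node-B + node-K + node-C: power draw 9 + 3 + 4 = 16 ≤ 21, throughput 19 + 7 + 17 = 43.
node-B + node-C + node-J: power draw 9 + 4 + 3 = 16 ≤ 21, throughput 19 + 17 + 8 = 44.
Best is node-B, node-K, node-C, and node-J with total throughput 51.

51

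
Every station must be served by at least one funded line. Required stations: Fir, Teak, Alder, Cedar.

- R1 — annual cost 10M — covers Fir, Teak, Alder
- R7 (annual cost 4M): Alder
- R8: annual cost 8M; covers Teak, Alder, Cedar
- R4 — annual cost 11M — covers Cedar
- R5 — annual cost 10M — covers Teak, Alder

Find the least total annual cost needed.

Choose R1 and R8: together they cover Fir, Teak, Alder, Cedar — every station.
Total annual cost: 10 + 8 = 18.
No cover costs less than 18.

18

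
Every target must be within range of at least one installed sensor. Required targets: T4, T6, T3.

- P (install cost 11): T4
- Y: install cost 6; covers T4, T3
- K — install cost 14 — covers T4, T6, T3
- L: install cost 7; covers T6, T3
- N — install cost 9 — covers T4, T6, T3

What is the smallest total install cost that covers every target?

N alone covers T4, T6, T3 — every target.
Total install cost: 9.

9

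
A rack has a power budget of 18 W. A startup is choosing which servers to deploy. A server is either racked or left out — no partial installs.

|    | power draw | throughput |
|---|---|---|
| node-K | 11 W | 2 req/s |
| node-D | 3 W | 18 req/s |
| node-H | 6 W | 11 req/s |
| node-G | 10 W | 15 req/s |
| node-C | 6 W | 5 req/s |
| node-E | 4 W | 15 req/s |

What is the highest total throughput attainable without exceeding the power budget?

48

Allowing fractional choices, the relaxed optimum would be about 51.5, but servers are indivisible.
node-D + node-H + node-E: power draw 3 + 6 + 4 = 13 ≤ 18, throughput 18 + 11 + 15 = 44.
node-D + node-C + node-E: power draw 3 + 6 + 4 = 13 ≤ 18, throughput 18 + 5 + 15 = 38.
node-D + node-G + node-E: power draw 3 + 10 + 4 = 17 ≤ 18, throughput 18 + 15 + 15 = 48.
Best is node-D, node-G, and node-E with total throughput 48.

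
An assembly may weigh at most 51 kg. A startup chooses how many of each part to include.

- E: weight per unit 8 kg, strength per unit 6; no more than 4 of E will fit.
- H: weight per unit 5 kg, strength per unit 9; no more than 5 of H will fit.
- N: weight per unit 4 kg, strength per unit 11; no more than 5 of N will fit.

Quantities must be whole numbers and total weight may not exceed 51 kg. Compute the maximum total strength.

100

5×H and 5×N: weight 45 ≤ 51, strength 5·9 + 5·11 = 100.
1×E, 4×H, and 5×N: weight 48 ≤ 51, strength 1·6 + 4·9 + 5·11 = 97.
Best is 100.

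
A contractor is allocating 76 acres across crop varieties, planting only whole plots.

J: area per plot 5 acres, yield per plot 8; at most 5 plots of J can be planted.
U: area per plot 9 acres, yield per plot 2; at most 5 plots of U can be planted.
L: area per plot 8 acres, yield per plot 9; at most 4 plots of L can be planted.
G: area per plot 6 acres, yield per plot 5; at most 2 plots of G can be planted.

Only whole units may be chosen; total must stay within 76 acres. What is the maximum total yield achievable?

This is a bounded integer knapsack.
Take 5×J, 4×L, and 2×G: area 69 ≤ 76, yield 5·8 + 4·9 + 2·5 = 86.
J has the best ratio (8/5) and is taken to its limit of 5; remaining capacity is filled optimally with the others.

86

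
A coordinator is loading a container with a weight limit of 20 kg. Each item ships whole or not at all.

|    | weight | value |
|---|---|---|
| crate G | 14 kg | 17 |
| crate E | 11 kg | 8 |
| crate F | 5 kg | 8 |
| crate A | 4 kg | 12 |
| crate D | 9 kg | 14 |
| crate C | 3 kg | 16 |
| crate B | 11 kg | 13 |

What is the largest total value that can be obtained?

Take crate A, crate D, and crate C: weight 4 + 9 + 3 = 16 ≤ 20, value 12 + 14 + 16 = 42.
No other feasible combination does better.

42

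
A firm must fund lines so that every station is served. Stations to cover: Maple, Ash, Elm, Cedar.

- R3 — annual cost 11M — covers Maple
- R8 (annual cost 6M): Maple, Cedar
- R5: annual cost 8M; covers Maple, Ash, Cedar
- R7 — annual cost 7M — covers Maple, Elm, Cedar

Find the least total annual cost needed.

Choose R5 and R7: together they cover Maple, Ash, Elm, Cedar — every station.
Total annual cost: 8 + 7 = 15.
No cover costs less than 15.

15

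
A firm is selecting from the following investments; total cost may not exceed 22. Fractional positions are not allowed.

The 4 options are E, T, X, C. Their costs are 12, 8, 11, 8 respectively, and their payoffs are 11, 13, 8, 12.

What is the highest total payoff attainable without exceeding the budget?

25

This is a 0-1 knapsack instance.
Allowing fractional choices, the relaxed optimum would be about 30.5, but investments are indivisible.
E + T: cost 12 + 8 = 20 ≤ 22, payoff 11 + 13 = 24.
T + C: cost 8 + 8 = 16 ≤ 22, payoff 13 + 12 = 25.
E + C: cost 12 + 8 = 20 ≤ 22, payoff 11 + 12 = 23.
Best is T and C with total payoff 25.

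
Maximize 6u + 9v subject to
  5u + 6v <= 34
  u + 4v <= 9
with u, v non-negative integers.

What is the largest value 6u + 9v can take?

39

Relaxing integrality, the LP optimum is 42.21 at (u,v) = (5.86, 0.786), which is not an integer point.
(u,v)=(5,1): 5·5+6·1=31≤34, 1·5+4·1=9≤9, objective 39.
(u,v)=(6,0): 5·6+6·0=30≤34, 1·6+4·0=6≤9, objective 36.
(u,v)=(4,1): 5·4+6·1=26≤34, 1·4+4·1=8≤9, objective 33.
The best lattice point is (5,1), giving 39.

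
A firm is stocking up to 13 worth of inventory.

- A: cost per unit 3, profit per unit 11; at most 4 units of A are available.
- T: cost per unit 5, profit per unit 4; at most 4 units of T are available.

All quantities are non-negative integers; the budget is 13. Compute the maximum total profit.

This is a bounded integer knapsack.
A has the best ratio (11/3); taking only A gives at most 4×11 = 44 (stopped by the cost limit).
Optimal: 4×A: cost 12 ≤ 13, profit 4·11 = 44.

44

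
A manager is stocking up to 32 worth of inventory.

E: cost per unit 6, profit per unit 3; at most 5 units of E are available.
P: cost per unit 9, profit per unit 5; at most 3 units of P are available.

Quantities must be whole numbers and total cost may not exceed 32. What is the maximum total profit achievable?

3×P: cost 27 ≤ 32, profit 3·5 = 15.
2×E and 2×P: cost 30 ≤ 32, profit 2·3 + 2·5 = 16.
Best is 16.

16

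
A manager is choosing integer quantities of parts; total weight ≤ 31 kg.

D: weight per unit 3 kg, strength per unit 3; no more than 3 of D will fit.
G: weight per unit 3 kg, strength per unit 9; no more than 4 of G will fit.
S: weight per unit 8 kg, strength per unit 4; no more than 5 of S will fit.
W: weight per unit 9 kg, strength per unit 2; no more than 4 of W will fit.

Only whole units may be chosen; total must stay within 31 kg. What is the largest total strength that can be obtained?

49

1×D, 4×G, and 2×S: weight 31 ≤ 31, strength 1·3 + 4·9 + 2·4 = 47.
3×D, 4×G, and 1×S: weight 29 ≤ 31, strength 3·3 + 4·9 + 1·4 = 49.
Best is 49.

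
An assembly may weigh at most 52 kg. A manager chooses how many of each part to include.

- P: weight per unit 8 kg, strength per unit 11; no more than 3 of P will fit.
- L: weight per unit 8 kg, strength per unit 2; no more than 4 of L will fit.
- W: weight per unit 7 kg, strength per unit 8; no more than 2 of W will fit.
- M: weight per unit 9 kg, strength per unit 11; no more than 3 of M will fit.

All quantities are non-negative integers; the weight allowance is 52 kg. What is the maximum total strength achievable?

2×P, 1×W, and 3×M: weight 50 ≤ 52, strength 2·11 + 1·8 + 3·11 = 63.
3×P and 3×M: weight 51 ≤ 52, strength 3·11 + 3·11 = 66.
Best is 66.

66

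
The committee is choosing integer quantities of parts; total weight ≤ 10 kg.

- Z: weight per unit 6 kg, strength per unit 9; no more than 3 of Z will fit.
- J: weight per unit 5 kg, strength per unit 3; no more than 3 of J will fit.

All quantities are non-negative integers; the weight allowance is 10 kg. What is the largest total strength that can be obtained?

Z has the best ratio (9/6); taking only Z gives at most 1×9 = 9 (stopped by the weight limit).
Optimal: 1×Z: weight 6 ≤ 10, strength 1·9 = 9.

9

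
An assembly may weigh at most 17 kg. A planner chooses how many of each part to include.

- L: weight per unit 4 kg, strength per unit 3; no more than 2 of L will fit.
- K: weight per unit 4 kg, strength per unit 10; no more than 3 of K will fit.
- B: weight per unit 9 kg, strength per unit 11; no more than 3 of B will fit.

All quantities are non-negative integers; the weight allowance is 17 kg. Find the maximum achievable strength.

33

1×L and 3×K: weight 16 ≤ 17, strength 1·3 + 3·10 = 33.
2×K and 1×B: weight 17 ≤ 17, strength 2·10 + 1·11 = 31.
Best is 33.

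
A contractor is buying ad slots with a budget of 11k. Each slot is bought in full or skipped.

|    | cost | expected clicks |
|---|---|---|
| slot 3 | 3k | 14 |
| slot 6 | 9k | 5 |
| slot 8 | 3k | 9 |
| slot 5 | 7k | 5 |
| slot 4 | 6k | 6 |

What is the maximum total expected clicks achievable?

This is an integer program with binary decision variables.
slot 3 + slot 5: cost 3 + 7 = 10 ≤ 11, expected clicks 14 + 5 = 19.
slot 3 + slot 4: cost 3 + 6 = 9 ≤ 11, expected clicks 14 + 6 = 20.
slot 3 + slot 8: cost 3 + 3 = 6 ≤ 11, expected clicks 14 + 9 = 23.
Best is slot 3 and slot 8 with total expected clicks 23.

23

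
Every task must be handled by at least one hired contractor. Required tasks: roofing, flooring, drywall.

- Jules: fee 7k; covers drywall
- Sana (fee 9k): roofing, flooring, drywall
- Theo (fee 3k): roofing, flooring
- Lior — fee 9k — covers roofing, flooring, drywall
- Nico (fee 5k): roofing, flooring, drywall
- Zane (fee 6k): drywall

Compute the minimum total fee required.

This is an integer covering problem.
The greedy cost-per-new-task heuristic would pick Theo and Nico for 8, but a cheaper cover exists.
Nico alone covers roofing, flooring, drywall — every task.
Total fee: 5.
No cover costs less than 5.

5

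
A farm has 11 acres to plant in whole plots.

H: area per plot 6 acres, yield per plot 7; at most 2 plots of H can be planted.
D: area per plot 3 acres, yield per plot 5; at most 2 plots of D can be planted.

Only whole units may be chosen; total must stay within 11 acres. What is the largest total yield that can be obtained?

12

This is a bounded integer knapsack.
Take 1×H and 1×D: area 9 ≤ 11, yield 1·7 + 1·5 = 12.
No other integer combination yields more.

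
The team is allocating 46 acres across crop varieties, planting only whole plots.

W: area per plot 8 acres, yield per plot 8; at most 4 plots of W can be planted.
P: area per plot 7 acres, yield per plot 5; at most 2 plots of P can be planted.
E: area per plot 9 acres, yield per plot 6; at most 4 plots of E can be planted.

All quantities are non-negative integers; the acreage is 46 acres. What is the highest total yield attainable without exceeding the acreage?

42

W has the best ratio (8/8); taking only W gives at most 4×8 = 32 (stopped by the supply cap of 4).
Mixing does better — 4×W and 2×P: area 46 ≤ 46, yield 4·8 + 2·5 = 42.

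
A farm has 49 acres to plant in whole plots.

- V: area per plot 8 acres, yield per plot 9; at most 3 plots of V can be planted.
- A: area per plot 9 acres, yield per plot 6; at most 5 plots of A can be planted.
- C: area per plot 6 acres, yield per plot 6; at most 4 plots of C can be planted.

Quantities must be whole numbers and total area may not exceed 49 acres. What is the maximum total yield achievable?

3×V and 4×C: area 48 ≤ 49, yield 3·9 + 4·6 = 51.
2×V, 1×A, and 4×C: area 49 ≤ 49, yield 2·9 + 1·6 + 4·6 = 48.
Best is 51.

51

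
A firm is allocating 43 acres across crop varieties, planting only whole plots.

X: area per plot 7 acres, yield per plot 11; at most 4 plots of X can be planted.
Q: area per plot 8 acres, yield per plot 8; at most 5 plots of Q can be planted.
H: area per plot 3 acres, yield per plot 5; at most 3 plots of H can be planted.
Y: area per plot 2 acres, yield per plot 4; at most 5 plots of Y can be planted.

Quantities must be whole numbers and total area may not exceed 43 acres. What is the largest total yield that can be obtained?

Y has the best ratio (4/2); taking only Y gives at most 5×4 = 20 (stopped by the supply cap of 5).
Mixing does better — 4×X, 3×H, and 3×Y: area 43 ≤ 43, yield 4·11 + 3·5 + 3·4 = 71.

71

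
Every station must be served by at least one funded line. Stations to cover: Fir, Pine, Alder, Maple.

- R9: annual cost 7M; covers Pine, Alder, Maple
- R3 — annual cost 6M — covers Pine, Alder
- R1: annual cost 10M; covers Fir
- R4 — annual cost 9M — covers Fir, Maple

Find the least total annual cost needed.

This is an integer covering problem.
The greedy cost-per-new-station heuristic would pick R9 and R4 for 16, but a cheaper cover exists.
Choose R3 and R4: together they cover Fir, Pine, Alder, Maple — every station.
Total annual cost: 6 + 9 = 15.
No cover costs less than 15.

15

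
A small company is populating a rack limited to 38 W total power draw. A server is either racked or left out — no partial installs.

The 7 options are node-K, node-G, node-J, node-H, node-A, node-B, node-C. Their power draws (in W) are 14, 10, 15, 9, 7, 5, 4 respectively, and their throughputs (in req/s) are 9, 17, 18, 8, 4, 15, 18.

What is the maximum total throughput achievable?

68

Take node-G, node-J, node-B, and node-C: power draw 10 + 15 + 5 + 4 = 34 ≤ 38, throughput 17 + 18 + 15 + 18 = 68.
No other feasible combination does better.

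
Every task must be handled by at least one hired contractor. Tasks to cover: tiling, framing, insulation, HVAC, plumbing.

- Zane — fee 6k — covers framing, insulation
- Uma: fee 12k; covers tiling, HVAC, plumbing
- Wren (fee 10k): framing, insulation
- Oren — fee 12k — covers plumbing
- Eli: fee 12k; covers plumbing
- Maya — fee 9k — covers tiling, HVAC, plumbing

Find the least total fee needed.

15

Choose Zane and Maya: together they cover tiling, framing, insulation, HVAC, plumbing — every task.
Total fee: 6 + 9 = 15.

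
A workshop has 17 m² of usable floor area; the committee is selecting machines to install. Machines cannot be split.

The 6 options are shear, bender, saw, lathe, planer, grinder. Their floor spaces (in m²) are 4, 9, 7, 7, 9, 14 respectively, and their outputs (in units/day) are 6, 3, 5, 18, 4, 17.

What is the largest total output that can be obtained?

24

lathe + planer: floor space 7 + 9 = 16 ≤ 17, output 18 + 4 = 22.
shear + lathe: floor space 4 + 7 = 11 ≤ 17, output 6 + 18 = 24.
saw + lathe: floor space 7 + 7 = 14 ≤ 17, output 5 + 18 = 23.
Best is shear and lathe with total output 24.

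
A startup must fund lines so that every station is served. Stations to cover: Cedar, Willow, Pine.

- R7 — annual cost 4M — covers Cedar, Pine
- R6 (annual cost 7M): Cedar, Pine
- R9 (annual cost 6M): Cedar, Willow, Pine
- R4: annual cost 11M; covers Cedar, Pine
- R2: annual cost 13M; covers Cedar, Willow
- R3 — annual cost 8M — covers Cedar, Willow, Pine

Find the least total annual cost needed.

The greedy cost-per-new-station heuristic would pick R7 and R9 for 10, but a cheaper cover exists.
R9 alone covers Cedar, Willow, Pine — every station.
Total annual cost: 6.
No cover costs less than 6.

6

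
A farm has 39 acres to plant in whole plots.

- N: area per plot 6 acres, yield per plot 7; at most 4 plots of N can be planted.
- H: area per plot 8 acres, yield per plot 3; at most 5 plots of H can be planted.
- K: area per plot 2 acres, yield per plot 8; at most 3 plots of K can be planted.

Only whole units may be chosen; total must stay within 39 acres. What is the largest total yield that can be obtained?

This is a bounded integer knapsack.
K has the best ratio (8/2); taking only K gives at most 3×8 = 24 (stopped by the supply cap of 3).
Mixing does better — 4×N, 1×H, and 3×K: area 38 ≤ 39, yield 4·7 + 1·3 + 3·8 = 55.

55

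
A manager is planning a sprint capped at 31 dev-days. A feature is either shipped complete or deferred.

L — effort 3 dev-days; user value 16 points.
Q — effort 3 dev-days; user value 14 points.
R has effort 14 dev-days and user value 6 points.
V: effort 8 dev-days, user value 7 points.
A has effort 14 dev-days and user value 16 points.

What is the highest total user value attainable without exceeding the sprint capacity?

53

Allowing fractional choices, the relaxed optimum would be about 54.3, but features are indivisible.
L + Q + A: effort 3 + 3 + 14 = 20 ≤ 31, user value 16 + 14 + 16 = 46.
L + Q + V + A: effort 3 + 3 + 8 + 14 = 28 ≤ 31, user value 16 + 14 + 7 + 16 = 53.
Best is L, Q, V, and A with total user value 53.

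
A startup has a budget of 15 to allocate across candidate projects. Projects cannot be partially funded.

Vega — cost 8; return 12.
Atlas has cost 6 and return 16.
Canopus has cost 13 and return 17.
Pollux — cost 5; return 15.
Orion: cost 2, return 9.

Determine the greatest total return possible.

40

This is a 0-1 knapsack instance.
Atlas + Pollux + Orion: cost 6 + 5 + 2 = 13 ≤ 15, return 16 + 15 + 9 = 40.
Vega + Pollux + Orion: cost 8 + 5 + 2 = 15 ≤ 15, return 12 + 15 + 9 = 36.
Best is Atlas, Pollux, and Orion with total return 40.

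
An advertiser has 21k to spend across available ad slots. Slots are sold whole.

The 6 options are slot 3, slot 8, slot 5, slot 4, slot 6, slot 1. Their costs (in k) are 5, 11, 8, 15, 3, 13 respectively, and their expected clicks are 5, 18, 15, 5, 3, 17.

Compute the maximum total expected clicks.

Take slot 8 and slot 5: cost 11 + 8 = 19 ≤ 21, expected clicks 18 + 15 = 33.
No other feasible combination does better.

33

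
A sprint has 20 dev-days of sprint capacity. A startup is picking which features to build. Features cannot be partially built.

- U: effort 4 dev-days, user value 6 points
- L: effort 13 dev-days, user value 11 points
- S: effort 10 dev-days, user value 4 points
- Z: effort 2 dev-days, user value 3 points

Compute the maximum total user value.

L + Z: effort 13 + 2 = 15 ≤ 20, user value 11 + 3 = 14.
U + L: effort 4 + 13 = 17 ≤ 20, user value 6 + 11 = 17.
U + L + Z: effort 4 + 13 + 2 = 19 ≤ 20, user value 6 + 11 + 3 = 20.
Best is U, L, and Z with total user value 20.

20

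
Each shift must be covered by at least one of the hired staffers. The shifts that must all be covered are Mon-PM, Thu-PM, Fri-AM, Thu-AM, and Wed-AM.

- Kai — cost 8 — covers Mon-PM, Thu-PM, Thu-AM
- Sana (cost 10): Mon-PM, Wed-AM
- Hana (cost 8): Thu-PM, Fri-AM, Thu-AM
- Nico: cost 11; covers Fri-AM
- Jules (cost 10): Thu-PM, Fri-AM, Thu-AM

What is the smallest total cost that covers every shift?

The greedy cost-per-new-shift heuristic would pick Kai, Hana, and Sana for 26, but a cheaper cover exists.
Choose Sana and Hana: together they cover Mon-PM, Thu-PM, Fri-AM, Thu-AM, Wed-AM — every shift.
Total cost: 10 + 8 = 18.
No cover costs less than 18.

18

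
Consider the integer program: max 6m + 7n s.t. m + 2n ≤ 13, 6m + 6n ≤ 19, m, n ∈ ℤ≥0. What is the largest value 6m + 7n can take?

(m,n)=(0,3) is feasible, giving 21.
(m,n)=(1,2) is feasible, giving 20.
(m,n)=(0,2) is feasible, giving 14.
The best lattice point is (0,3), giving 21.

21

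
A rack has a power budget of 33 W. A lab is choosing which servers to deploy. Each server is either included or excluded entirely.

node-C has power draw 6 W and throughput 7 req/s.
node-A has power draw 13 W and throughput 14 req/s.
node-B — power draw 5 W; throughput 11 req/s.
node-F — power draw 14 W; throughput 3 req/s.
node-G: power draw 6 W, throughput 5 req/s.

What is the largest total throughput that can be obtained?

Allowing fractional choices, the relaxed optimum would be about 37.6, but servers are indivisible.
node-C + node-A + node-B: power draw 6 + 13 + 5 = 24 ≤ 33, throughput 7 + 14 + 11 = 32.
node-A + node-B + node-G: power draw 13 + 5 + 6 = 24 ≤ 33, throughput 14 + 11 + 5 = 30.
node-C + node-A + node-B + node-G: power draw 6 + 13 + 5 + 6 = 30 ≤ 33, throughput 7 + 14 + 11 + 5 = 37.
Best is node-C, node-A, node-B, and node-G with total throughput 37.

37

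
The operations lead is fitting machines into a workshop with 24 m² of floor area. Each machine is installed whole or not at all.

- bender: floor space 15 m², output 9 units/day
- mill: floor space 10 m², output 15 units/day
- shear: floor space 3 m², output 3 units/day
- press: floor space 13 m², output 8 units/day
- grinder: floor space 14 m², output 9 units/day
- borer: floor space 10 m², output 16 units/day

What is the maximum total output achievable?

34

grinder + borer: floor space 14 + 10 = 24 ≤ 24, output 9 + 16 = 25.
mill + shear + borer: floor space 10 + 3 + 10 = 23 ≤ 24, output 15 + 3 + 16 = 34.
mill + borer: floor space 10 + 10 = 20 ≤ 24, output 15 + 16 = 31.
Best is mill, shear, and borer with total output 34.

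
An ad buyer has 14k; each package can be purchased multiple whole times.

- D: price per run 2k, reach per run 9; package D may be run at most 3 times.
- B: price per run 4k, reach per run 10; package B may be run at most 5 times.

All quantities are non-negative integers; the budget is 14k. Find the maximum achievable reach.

47

Take 3×D and 2×B: price 14 ≤ 14, reach 3·9 + 2·10 = 47.
D has the best ratio (9/2) and is taken to its limit of 3; remaining capacity is filled optimally with the others.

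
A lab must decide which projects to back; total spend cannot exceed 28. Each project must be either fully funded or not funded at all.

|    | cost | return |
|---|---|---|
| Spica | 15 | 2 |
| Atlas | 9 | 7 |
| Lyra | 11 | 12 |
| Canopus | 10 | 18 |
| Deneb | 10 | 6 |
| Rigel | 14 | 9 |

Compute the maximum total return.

30

Take Lyra and Canopus: cost 11 + 10 = 21 ≤ 28, return 12 + 18 = 30.
No other feasible combination does better.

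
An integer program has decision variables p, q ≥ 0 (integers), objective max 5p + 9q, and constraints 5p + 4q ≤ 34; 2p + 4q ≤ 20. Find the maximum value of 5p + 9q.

(p,q)=(4,3): 5·4+4·3=32≤34, 2·4+4·3=20≤20, objective 47.
(p,q)=(5,2): 5·5+4·2=33≤34, 2·5+4·2=18≤20, objective 43.
(p,q)=(3,3): 5·3+4·3=27≤34, 2·3+4·3=18≤20, objective 42.
(p,q)=(4,2): 5·4+4·2=28≤34, 2·4+4·2=16≤20, objective 38.
No feasible integer point exceeds 47.

47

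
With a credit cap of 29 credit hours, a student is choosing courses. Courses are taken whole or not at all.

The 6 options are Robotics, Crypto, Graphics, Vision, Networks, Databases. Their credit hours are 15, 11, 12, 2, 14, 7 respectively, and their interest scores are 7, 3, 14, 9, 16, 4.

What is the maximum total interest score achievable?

39

Take Graphics, Vision, and Networks: credit hours 12 + 2 + 14 = 28 ≤ 29, interest score 14 + 9 + 16 = 39.
No other feasible combination does better.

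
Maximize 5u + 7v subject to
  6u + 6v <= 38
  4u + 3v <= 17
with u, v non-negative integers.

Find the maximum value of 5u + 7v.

(u,v)=(0,5): 6·0+6·5=30≤38, 4·0+3·5=15≤17, objective 35.
(u,v)=(1,4): 6·1+6·4=30≤38, 4·1+3·4=16≤17, objective 33.
(u,v)=(0,4): 6·0+6·4=24≤38, 4·0+3·4=12≤17, objective 28.
No feasible integer point exceeds 35.

35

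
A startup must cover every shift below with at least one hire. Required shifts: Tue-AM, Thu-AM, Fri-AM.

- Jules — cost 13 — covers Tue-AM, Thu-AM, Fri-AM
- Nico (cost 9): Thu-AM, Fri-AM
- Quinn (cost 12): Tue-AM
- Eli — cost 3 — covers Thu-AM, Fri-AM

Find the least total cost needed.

13

The greedy cost-per-new-shift heuristic would pick Eli and Quinn for 15, but a cheaper cover exists.
Jules alone covers Tue-AM, Thu-AM, Fri-AM — every shift.
Total cost: 13.
No cover costs less than 13.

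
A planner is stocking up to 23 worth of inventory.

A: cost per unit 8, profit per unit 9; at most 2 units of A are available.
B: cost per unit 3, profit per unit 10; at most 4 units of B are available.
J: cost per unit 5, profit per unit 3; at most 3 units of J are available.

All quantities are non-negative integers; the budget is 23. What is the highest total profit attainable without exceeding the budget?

49

Take 1×A and 4×B: cost 20 ≤ 23, profit 1·9 + 4·10 = 49.
B has the best ratio (10/3) and is taken to its limit of 4; remaining capacity is filled optimally with the others.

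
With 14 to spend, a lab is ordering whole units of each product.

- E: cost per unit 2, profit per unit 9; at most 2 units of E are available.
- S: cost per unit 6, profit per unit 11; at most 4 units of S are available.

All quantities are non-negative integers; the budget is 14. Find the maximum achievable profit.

31

E has the best ratio (9/2); taking only E gives at most 2×9 = 18 (stopped by the supply cap of 2).
Mixing does better — 1×E and 2×S: cost 14 ≤ 14, profit 1·9 + 2·11 = 31.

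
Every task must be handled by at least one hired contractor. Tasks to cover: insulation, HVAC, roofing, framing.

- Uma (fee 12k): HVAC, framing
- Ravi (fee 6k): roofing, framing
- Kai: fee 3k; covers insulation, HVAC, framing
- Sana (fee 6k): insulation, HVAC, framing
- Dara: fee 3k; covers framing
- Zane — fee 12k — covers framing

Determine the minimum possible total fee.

9

This is a weighted set-cover instance.
Choose Ravi and Kai: together they cover insulation, HVAC, roofing, framing — every task.
Total fee: 6 + 3 = 9.
No cover costs less than 9.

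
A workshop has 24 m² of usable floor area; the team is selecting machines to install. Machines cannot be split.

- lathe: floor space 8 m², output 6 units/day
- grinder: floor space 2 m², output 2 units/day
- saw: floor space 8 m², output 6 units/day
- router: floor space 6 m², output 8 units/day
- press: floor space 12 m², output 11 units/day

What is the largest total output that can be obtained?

22

Take lathe, grinder, saw, and router: floor space 8 + 2 + 8 + 6 = 24 ≤ 24, output 6 + 2 + 6 + 8 = 22.
No other feasible combination does better.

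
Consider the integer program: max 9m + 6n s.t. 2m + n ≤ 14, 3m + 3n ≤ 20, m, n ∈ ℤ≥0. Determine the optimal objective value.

Relaxing integrality, the LP optimum is 60.00 at (m,n) = (6.67, 0), which is not an integer point.
(m,n)=(6,0): 2·6+1·0=12≤14, 3·6+3·0=18≤20, objective 54.
(m,n)=(5,1): 2·5+1·1=11≤14, 3·5+3·1=18≤20, objective 51.
(m,n)=(5,0): 2·5+1·0=10≤14, 3·5+3·0=15≤20, objective 45.
The best lattice point is (6,0), giving 54.

54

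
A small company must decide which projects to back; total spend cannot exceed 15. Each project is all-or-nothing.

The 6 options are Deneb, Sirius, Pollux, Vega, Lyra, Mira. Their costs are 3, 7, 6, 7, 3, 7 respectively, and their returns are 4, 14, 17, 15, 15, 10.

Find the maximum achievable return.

36

This is an integer program with binary decision variables.
Deneb + Pollux + Lyra: cost 3 + 6 + 3 = 12 ≤ 15, return 4 + 17 + 15 = 36.
Deneb + Vega + Lyra: cost 3 + 7 + 3 = 13 ≤ 15, return 4 + 15 + 15 = 34.
Deneb + Sirius + Lyra: cost 3 + 7 + 3 = 13 ≤ 15, return 4 + 14 + 15 = 33.
Best is Deneb, Pollux, and Lyra with total return 36.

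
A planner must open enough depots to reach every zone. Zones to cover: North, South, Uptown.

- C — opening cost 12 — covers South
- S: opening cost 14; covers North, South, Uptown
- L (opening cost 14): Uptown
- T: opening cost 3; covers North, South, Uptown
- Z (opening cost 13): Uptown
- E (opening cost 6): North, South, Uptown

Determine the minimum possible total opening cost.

3

T alone covers North, South, Uptown — every zone.
Total opening cost: 3.
No cover costs less than 3.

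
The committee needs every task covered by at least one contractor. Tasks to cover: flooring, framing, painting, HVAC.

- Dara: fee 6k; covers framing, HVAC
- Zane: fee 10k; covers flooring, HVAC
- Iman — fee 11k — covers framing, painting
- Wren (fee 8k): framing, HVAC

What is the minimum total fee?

21

The greedy cost-per-new-task heuristic would pick Dara, Zane, and Iman for 27, but a cheaper cover exists.
Choose Zane and Iman: together they cover flooring, framing, painting, HVAC — every task.
Total fee: 10 + 11 = 21.
No cover costs less than 21.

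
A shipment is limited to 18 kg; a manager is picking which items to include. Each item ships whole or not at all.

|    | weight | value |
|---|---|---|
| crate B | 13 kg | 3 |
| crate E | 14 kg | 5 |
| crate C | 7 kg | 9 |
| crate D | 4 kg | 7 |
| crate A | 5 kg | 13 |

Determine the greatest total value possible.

29

Take crate C, crate D, and crate A: weight 7 + 4 + 5 = 16 ≤ 18, value 9 + 7 + 13 = 29.
No other feasible combination does better.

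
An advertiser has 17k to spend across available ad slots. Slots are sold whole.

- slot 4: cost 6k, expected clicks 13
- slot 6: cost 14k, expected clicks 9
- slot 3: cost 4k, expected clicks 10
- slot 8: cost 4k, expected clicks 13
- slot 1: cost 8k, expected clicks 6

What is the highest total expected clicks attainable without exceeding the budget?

Allowing fractional choices, the relaxed optimum would be about 38.2, but ad slots are indivisible.
slot 3 + slot 8 + slot 1: cost 4 + 4 + 8 = 16 ≤ 17, expected clicks 10 + 13 + 6 = 29.
slot 4 + slot 3 + slot 8: cost 6 + 4 + 4 = 14 ≤ 17, expected clicks 13 + 10 + 13 = 36.
slot 4 + slot 8: cost 6 + 4 = 10 ≤ 17, expected clicks 13 + 13 = 26.
Best is slot 4, slot 3, and slot 8 with total expected clicks 36.

36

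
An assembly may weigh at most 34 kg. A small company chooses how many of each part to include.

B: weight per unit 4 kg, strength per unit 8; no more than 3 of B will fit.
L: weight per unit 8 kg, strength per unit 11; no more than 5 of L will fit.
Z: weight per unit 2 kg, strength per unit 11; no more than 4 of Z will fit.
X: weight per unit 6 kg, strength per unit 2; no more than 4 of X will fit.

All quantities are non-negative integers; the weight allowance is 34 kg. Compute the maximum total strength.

82

Z has the best ratio (11/2); taking only Z gives at most 4×11 = 44 (stopped by the supply cap of 4).
Mixing does better — 2×B, 2×L, and 4×Z: weight 32 ≤ 34, strength 2·8 + 2·11 + 4·11 = 82.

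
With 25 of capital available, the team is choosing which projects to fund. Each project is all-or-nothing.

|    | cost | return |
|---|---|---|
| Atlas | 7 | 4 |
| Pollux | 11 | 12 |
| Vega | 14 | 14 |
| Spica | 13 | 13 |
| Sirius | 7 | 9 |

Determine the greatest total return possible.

Allowing fractional choices, the relaxed optimum would be about 28.0, but projects are indivisible.
Pollux + Spica: cost 11 + 13 = 24 ≤ 25, return 12 + 13 = 25.
Pollux + Vega: cost 11 + 14 = 25 ≤ 25, return 12 + 14 = 26.
Best is Pollux and Vega with total return 26.

26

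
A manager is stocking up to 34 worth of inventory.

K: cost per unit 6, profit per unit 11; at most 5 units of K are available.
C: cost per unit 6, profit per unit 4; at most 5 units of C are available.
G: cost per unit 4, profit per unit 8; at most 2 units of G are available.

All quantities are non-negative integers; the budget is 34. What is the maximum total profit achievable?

63

Take 5×K and 1×G: cost 34 ≤ 34, profit 5·11 + 1·8 = 63.
No other integer combination yields more.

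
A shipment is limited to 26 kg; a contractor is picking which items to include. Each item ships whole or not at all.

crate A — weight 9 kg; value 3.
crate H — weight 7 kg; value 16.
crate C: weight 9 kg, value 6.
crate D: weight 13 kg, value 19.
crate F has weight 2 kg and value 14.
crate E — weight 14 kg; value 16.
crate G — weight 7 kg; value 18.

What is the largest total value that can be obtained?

This is an integer program with binary decision variables.
Allowing fractional choices, the relaxed optimum would be about 62.6, but items are indivisible.
crate H + crate C + crate F + crate G: weight 7 + 9 + 2 + 7 = 25 ≤ 26, value 16 + 6 + 14 + 18 = 54.
crate A + crate H + crate F + crate G: weight 9 + 7 + 2 + 7 = 25 ≤ 26, value 3 + 16 + 14 + 18 = 51.
crate D + crate F + crate G: weight 13 + 2 + 7 = 22 ≤ 26, value 19 + 14 + 18 = 51.
Best is crate H, crate C, crate F, and crate G with total value 54.

54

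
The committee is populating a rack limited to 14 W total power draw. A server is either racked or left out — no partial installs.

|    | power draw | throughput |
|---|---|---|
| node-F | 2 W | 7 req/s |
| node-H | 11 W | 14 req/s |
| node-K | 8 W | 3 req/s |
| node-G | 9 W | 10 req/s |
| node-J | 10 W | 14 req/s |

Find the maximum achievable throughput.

21

Allowing fractional choices, the relaxed optimum would be about 23.5, but servers are indivisible.
node-F + node-J: power draw 2 + 10 = 12 ≤ 14, throughput 7 + 14 = 21.
node-F + node-G: power draw 2 + 9 = 11 ≤ 14, throughput 7 + 10 = 17.
node-F + node-H: power draw 2 + 11 = 13 ≤ 14, throughput 7 + 14 = 21.
The maximum throughput is 21; one optimal choice is node-F and node-J.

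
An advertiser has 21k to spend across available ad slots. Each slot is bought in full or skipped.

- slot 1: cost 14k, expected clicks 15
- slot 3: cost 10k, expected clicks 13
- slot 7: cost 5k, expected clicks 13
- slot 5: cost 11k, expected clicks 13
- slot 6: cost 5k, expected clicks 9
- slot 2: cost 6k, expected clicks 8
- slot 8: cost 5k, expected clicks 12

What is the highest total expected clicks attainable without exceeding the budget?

42

Treat it as a binary knapsack problem.
Take slot 7, slot 6, slot 2, and slot 8: cost 5 + 5 + 6 + 5 = 21 ≤ 21, expected clicks 13 + 9 + 8 + 12 = 42.
No other feasible combination does better.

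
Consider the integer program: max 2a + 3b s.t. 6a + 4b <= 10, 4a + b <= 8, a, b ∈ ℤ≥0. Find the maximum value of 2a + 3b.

(a,b)=(0,2) is feasible, giving 6.
(a,b)=(1,1) is feasible, giving 5.
(a,b)=(0,1) is feasible, giving 3.
Maximum is 6 at (a,b)=(0,2).

6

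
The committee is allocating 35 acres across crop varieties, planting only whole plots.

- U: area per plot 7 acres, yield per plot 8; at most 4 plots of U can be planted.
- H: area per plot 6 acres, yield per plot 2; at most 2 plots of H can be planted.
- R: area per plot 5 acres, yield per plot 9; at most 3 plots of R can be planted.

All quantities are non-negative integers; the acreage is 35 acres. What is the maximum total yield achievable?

R has the best ratio (9/5); taking only R gives at most 3×9 = 27 (stopped by the supply cap of 3).
Mixing does better — 2×U, 1×H, and 3×R: area 35 ≤ 35, yield 2·8 + 1·2 + 3·9 = 45.

45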